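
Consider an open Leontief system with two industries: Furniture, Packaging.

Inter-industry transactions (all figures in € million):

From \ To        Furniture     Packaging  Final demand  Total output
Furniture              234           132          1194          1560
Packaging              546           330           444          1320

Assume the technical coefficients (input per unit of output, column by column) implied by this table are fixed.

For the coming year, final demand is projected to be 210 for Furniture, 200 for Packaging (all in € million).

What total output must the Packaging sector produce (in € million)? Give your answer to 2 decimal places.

x_2 = 404.15

Technical coefficients a_ij = z_ij / X_j:
  a_11 = 234/1560 = 0.15, a_21 = 546/1560 = 0.35
  a_12 = 132/1320 = 0.10, a_22 = 330/1320 = 0.25
I − A =
  [   0.85    -0.10]
  [  -0.35     0.75]
det(I−A) = (0.85)(0.75) − (-0.10)(-0.35) = 0.6025
adj(I−A) = [[0.75, 0.10], [0.35, 0.85]]
(I − A)⁻¹ = adj(I−A) / det(I−A) ≈
  [   1.2448     0.1660]
  [   0.5809     1.4108]
x = (I − A)⁻¹ d = adj(I−A)·d / det(I−A), with det(I−A) = 0.6025:
  x_1 = (0.75·210 + 0.10·200) / 0.6025 = 177.50 / 0.6025 ≈ 294.61
  x_2 = (0.35·210 + 0.85·200) / 0.6025 = 243.50 / 0.6025 ≈ 404.15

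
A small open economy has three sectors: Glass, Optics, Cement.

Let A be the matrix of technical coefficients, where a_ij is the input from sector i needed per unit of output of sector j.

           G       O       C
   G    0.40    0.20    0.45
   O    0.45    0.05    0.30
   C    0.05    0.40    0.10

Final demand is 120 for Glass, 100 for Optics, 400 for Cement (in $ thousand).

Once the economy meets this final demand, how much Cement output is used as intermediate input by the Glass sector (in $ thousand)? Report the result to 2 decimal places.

z_CG = 62.68

I − A =
  [   0.60    -0.20    -0.45]
  [  -0.45     0.95    -0.30]
  [  -0.05    -0.40     0.90]
Cofactors of I−A, C_ij = (−1)^(i+j)·(minor ij) (rows/columns in the sector order above):
  C_11 = (0.95)(0.90) − (-0.30)(-0.40) = 0.7350
  C_12 = −[(-0.45)(0.90) − (-0.30)(-0.05)] = 0.4200
  C_13 = (-0.45)(-0.40) − (0.95)(-0.05) = 0.2275
  C_21 = −[(-0.20)(0.90) − (-0.45)(-0.40)] = 0.3600
  C_22 = (0.60)(0.90) − (-0.45)(-0.05) = 0.5175
  C_23 = −[(0.60)(-0.40) − (-0.20)(-0.05)] = 0.2500
  C_31 = (-0.20)(-0.30) − (-0.45)(0.95) = 0.4875
  C_32 = −[(0.60)(-0.30) − (-0.45)(-0.45)] = 0.3825
  C_33 = (0.60)(0.95) − (-0.20)(-0.45) = 0.4800
det(I−A) = Σ_j (I−A)_1j·C_1j = (0.60)(0.7350) + (-0.20)(0.4200) + (-0.45)(0.2275) = 0.254625
adj(I−A) = Cᵀ =
  [ 0.7350   0.3600   0.4875]
  [ 0.4200   0.5175   0.3825]
  [ 0.2275   0.2500   0.4800]
(I − A)⁻¹ = adj(I−A) / det(I−A) ≈
  [   2.8866     1.4138     1.9146]
  [   1.6495     2.0324     1.5022]
  [   0.8935     0.9818     1.8851]
First solve x = (I − A)⁻¹ d = adj(I−A)·d / det(I−A); in particular x_G = (0.7350·120 + 0.3600·100 + 0.4875·400) / 0.254625 = 319.20 / 0.254625 ≈ 1253.6082.
Intermediate flow from C to G: z_CG = a_CG · x_G = 0.05 × 319.20 / 0.254625 = 15.96 / 0.254625 ≈ 62.68.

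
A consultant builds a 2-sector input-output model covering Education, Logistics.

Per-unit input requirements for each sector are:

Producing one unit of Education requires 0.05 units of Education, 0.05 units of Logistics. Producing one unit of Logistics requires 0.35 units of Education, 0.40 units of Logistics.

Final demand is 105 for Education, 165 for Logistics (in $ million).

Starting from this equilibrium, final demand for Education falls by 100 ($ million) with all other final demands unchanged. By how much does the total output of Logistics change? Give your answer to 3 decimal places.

I − A =
  [   0.95    -0.35]
  [  -0.05     0.60]
det(I−A) = (0.95)(0.60) − (-0.35)(-0.05) = 0.5525
adj(I−A) = [[0.60, 0.35], [0.05, 0.95]]
(I − A)⁻¹ = adj(I−A) / det(I−A) ≈
  [   1.0860     0.6335]
  [   0.0905     1.7195]
Δx = (I − A)⁻¹ Δd with Δd having -100 in the Education component and 0 elsewhere.
So Δx_2 = L_21 · (-100), where L_21 = adj(I−A)_21 / det(I−A) = 0.05 / 0.5525.
Δx_2 = 0.05 × (-100) / 0.5525 = -5.00 / 0.5525 ≈ -9.050.

Δx_2 = -9.050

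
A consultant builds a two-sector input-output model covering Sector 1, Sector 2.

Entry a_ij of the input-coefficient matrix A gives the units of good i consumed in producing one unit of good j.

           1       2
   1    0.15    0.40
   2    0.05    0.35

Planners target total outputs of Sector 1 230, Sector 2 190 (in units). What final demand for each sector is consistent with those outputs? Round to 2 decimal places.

d_1 = 119.50, d_2 = 112.00

I − A =
  [   0.85    -0.40]
  [  -0.05     0.65]
d = (I − A) x:
  d_1 = (+0.85)·230 + (-0.40)·190 = 119.50
  d_2 = (-0.05)·230 + (+0.65)·190 = 112.00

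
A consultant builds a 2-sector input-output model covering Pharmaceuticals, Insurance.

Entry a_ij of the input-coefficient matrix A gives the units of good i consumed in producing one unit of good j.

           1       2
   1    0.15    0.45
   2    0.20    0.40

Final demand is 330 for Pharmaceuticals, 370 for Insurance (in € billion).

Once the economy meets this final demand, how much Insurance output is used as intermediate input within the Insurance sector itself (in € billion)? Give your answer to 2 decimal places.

z_22 = 362.38

I − A =
  [   0.85    -0.45]
  [  -0.20     0.60]
det(I−A) = (0.85)(0.60) − (-0.45)(-0.20) = 0.4200
adj(I−A) = [[0.60, 0.45], [0.20, 0.85]]
(I − A)⁻¹ = adj(I−A) / det(I−A) ≈
  [   1.4286     1.0714]
  [   0.4762     2.0238]
First solve x = (I − A)⁻¹ d = adj(I−A)·d / det(I−A); in particular x_2 = (0.20·330 + 0.85·370) / 0.4200 = 380.50 / 0.4200 ≈ 905.9524.
Intermediate flow from 2 to 2: z_22 = a_22 · x_2 = 0.40 × 380.50 / 0.4200 = 152.20 / 0.4200 ≈ 362.38.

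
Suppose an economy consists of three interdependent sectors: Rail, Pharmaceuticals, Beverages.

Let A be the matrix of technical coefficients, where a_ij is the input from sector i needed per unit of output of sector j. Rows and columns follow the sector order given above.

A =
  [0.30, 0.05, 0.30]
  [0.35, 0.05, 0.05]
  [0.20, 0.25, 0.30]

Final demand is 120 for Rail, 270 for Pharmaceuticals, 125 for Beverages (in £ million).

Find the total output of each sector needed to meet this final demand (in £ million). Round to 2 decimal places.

I − A =
  [   0.70    -0.05    -0.30]
  [  -0.35     0.95    -0.05]
  [  -0.20    -0.25     0.70]
Cofactors of I−A, C_ij = (−1)^(i+j)·(minor ij) (rows/columns in the sector order above):
  C_11 = (0.95)(0.70) − (-0.05)(-0.25) = 0.6525
  C_12 = −[(-0.35)(0.70) − (-0.05)(-0.20)] = 0.2550
  C_13 = (-0.35)(-0.25) − (0.95)(-0.20) = 0.2775
  C_21 = −[(-0.05)(0.70) − (-0.30)(-0.25)] = 0.1100
  C_22 = (0.70)(0.70) − (-0.30)(-0.20) = 0.4300
  C_23 = −[(0.70)(-0.25) − (-0.05)(-0.20)] = 0.1850
  C_31 = (-0.05)(-0.05) − (-0.30)(0.95) = 0.2875
  C_32 = −[(0.70)(-0.05) − (-0.30)(-0.35)] = 0.1400
  C_33 = (0.70)(0.95) − (-0.05)(-0.35) = 0.6475
det(I−A) = Σ_j (I−A)_1j·C_1j = (0.70)(0.6525) + (-0.05)(0.2550) + (-0.30)(0.2775) = 0.36075
adj(I−A) = Cᵀ =
  [ 0.6525   0.1100   0.2875]
  [ 0.2550   0.4300   0.1400]
  [ 0.2775   0.1850   0.6475]
(I − A)⁻¹ = adj(I−A) / det(I−A) ≈
  [   1.8087     0.3049     0.7970]
  [   0.7069     1.1920     0.3881]
  [   0.7692     0.5128     1.7949]
x = (I − A)⁻¹ d = adj(I−A)·d / det(I−A), with det(I−A) = 0.36075:
  x_1 = (0.6525·120 + 0.1100·270 + 0.2875·125) / 0.36075 = 143.9375 / 0.36075 ≈ 399.00
  x_2 = (0.2550·120 + 0.4300·270 + 0.1400·125) / 0.36075 = 164.20 / 0.36075 ≈ 455.16
  x_3 = (0.2775·120 + 0.1850·270 + 0.6475·125) / 0.36075 = 164.1875 / 0.36075 ≈ 455.13

x_1 = 399.00, x_2 = 455.16, x_3 = 455.13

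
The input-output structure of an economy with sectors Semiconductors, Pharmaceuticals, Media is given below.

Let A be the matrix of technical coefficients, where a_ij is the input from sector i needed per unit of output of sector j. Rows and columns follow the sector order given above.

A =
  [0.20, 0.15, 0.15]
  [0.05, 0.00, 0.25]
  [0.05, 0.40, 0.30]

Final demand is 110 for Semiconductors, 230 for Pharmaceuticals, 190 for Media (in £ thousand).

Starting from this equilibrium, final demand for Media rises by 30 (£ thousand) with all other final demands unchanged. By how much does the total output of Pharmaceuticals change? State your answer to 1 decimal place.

Δx_P = 13.5

I − A =
  [   0.80    -0.15    -0.15]
  [  -0.05     1.00    -0.25]
  [  -0.05    -0.40     0.70]
Cofactors of I−A, C_ij = (−1)^(i+j)·(minor ij) (rows/columns in the sector order above):
  C_11 = (1.00)(0.70) − (-0.25)(-0.40) = 0.6000
  C_12 = −[(-0.05)(0.70) − (-0.25)(-0.05)] = 0.0475
  C_13 = (-0.05)(-0.40) − (1.00)(-0.05) = 0.0700
  C_21 = −[(-0.15)(0.70) − (-0.15)(-0.40)] = 0.1650
  C_22 = (0.80)(0.70) − (-0.15)(-0.05) = 0.5525
  C_23 = −[(0.80)(-0.40) − (-0.15)(-0.05)] = 0.3275
  C_31 = (-0.15)(-0.25) − (-0.15)(1.00) = 0.1875
  C_32 = −[(0.80)(-0.25) − (-0.15)(-0.05)] = 0.2075
  C_33 = (0.80)(1.00) − (-0.15)(-0.05) = 0.7925
det(I−A) = Σ_j (I−A)_1j·C_1j = (0.80)(0.6000) + (-0.15)(0.0475) + (-0.15)(0.0700) = 0.462375
adj(I−A) = Cᵀ =
  [ 0.6000   0.1650   0.1875]
  [ 0.0475   0.5525   0.2075]
  [ 0.0700   0.3275   0.7925]
(I − A)⁻¹ = adj(I−A) / det(I−A) ≈
  [   1.2976     0.3569     0.4055]
  [   0.1027     1.1949     0.4488]
  [   0.1514     0.7083     1.7140]
Δx = (I − A)⁻¹ Δd with Δd having +30 in the Media component and 0 elsewhere.
So Δx_P = L_PM · (+30), where L_PM = adj(I−A)_PM / det(I−A) = 0.2075 / 0.462375.
Δx_P = 0.2075 × (+30) / 0.462375 = 6.225 / 0.462375 ≈ 13.5.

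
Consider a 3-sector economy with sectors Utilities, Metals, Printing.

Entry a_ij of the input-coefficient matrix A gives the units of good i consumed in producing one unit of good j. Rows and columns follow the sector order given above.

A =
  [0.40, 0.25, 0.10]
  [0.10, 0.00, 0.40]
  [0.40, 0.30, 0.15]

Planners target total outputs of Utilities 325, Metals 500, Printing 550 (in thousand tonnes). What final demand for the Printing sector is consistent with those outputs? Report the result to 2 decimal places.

d_P = 187.50

I − A =
  [   0.60    -0.25    -0.10]
  [  -0.10     1.00    -0.40]
  [  -0.40    -0.30     0.85]
d = (I − A) x:
  d_U = (+0.60)·325 + (-0.25)·500 + (-0.10)·550 = 15.00
  d_M = (-0.10)·325 + (+1.00)·500 + (-0.40)·550 = 247.50
  d_P = (-0.40)·325 + (-0.30)·500 + (+0.85)·550 = 187.50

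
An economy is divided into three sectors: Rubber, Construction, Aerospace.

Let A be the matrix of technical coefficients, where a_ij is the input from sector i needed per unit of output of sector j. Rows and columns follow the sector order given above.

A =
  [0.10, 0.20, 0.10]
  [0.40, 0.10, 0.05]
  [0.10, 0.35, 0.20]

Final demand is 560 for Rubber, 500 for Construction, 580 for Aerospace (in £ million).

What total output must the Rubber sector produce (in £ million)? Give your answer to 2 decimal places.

x_1 = 1008.54

I − A =
  [   0.90    -0.20    -0.10]
  [  -0.40     0.90    -0.05]
  [  -0.10    -0.35     0.80]
Cofactors of I−A, C_ij = (−1)^(i+j)·(minor ij) (rows/columns in the sector order above):
  C_11 = (0.90)(0.80) − (-0.05)(-0.35) = 0.7025
  C_12 = −[(-0.40)(0.80) − (-0.05)(-0.10)] = 0.3250
  C_13 = (-0.40)(-0.35) − (0.90)(-0.10) = 0.2300
  C_21 = −[(-0.20)(0.80) − (-0.10)(-0.35)] = 0.1950
  C_22 = (0.90)(0.80) − (-0.10)(-0.10) = 0.7100
  C_23 = −[(0.90)(-0.35) − (-0.20)(-0.10)] = 0.3350
  C_31 = (-0.20)(-0.05) − (-0.10)(0.90) = 0.1000
  C_32 = −[(0.90)(-0.05) − (-0.10)(-0.40)] = 0.0850
  C_33 = (0.90)(0.90) − (-0.20)(-0.40) = 0.7300
det(I−A) = Σ_j (I−A)_1j·C_1j = (0.90)(0.7025) + (-0.20)(0.3250) + (-0.10)(0.2300) = 0.54425
adj(I−A) = Cᵀ =
  [ 0.7025   0.1950   0.1000]
  [ 0.3250   0.7100   0.0850]
  [ 0.2300   0.3350   0.7300]
(I − A)⁻¹ = adj(I−A) / det(I−A) ≈
  [   1.2908     0.3583     0.1837]
  [   0.5972     1.3045     0.1562]
  [   0.4226     0.6155     1.3413]
x = (I − A)⁻¹ d = adj(I−A)·d / det(I−A), with det(I−A) = 0.54425:
  x_1 = (0.7025·560 + 0.1950·500 + 0.1000·580) / 0.54425 = 548.90 / 0.54425 ≈ 1008.54
  x_2 = (0.3250·560 + 0.7100·500 + 0.0850·580) / 0.54425 = 586.30 / 0.54425 ≈ 1077.26
  x_3 = (0.2300·560 + 0.3350·500 + 0.7300·580) / 0.54425 = 719.70 / 0.54425 ≈ 1322.37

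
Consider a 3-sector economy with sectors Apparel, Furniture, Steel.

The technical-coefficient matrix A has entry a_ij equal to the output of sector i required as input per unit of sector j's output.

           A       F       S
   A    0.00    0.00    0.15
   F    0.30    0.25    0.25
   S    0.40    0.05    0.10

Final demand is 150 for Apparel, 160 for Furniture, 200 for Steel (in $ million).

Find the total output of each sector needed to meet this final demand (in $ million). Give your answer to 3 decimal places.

x_A = 200.041, x_F = 404.551, x_S = 333.604

I − A =
  [   1.00     0.00    -0.15]
  [  -0.30     0.75    -0.25]
  [  -0.40    -0.05     0.90]
Cofactors of I−A, C_ij = (−1)^(i+j)·(minor ij) (rows/columns in the sector order above):
  C_11 = (0.75)(0.90) − (-0.25)(-0.05) = 0.6625
  C_12 = −[(-0.30)(0.90) − (-0.25)(-0.40)] = 0.3700
  C_13 = (-0.30)(-0.05) − (0.75)(-0.40) = 0.3150
  C_21 = −[(0.00)(0.90) − (-0.15)(-0.05)] = 0.0075
  C_22 = (1.00)(0.90) − (-0.15)(-0.40) = 0.8400
  C_23 = −[(1.00)(-0.05) − (0.00)(-0.40)] = 0.0500
  C_31 = (0.00)(-0.25) − (-0.15)(0.75) = 0.1125
  C_32 = −[(1.00)(-0.25) − (-0.15)(-0.30)] = 0.2950
  C_33 = (1.00)(0.75) − (0.00)(-0.30) = 0.7500
det(I−A) = Σ_j (I−A)_1j·C_1j = (1.00)(0.6625) + (0.00)(0.3700) + (-0.15)(0.3150) = 0.61525
adj(I−A) = Cᵀ =
  [ 0.6625   0.0075   0.1125]
  [ 0.3700   0.8400   0.2950]
  [ 0.3150   0.0500   0.7500]
(I − A)⁻¹ = adj(I−A) / det(I−A) ≈
  [   1.0768     0.0122     0.1829]
  [   0.6014     1.3653     0.4795]
  [   0.5120     0.0813     1.2190]
x = (I − A)⁻¹ d = adj(I−A)·d / det(I−A), with det(I−A) = 0.61525:
  x_A = (0.6625·150 + 0.0075·160 + 0.1125·200) / 0.61525 = 123.075 / 0.61525 ≈ 200.041
  x_F = (0.3700·150 + 0.8400·160 + 0.2950·200) / 0.61525 = 248.90 / 0.61525 ≈ 404.551
  x_S = (0.3150·150 + 0.0500·160 + 0.7500·200) / 0.61525 = 205.25 / 0.61525 ≈ 333.604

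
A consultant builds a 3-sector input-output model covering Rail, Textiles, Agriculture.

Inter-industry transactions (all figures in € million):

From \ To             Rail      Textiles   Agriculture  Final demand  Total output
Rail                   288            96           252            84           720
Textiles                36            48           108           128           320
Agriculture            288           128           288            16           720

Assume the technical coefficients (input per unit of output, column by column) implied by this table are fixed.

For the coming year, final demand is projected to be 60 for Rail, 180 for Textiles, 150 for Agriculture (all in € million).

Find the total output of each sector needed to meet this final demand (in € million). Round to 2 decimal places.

x_R = 1162.18, x_T = 522.44, x_A = 1373.08

Technical coefficients a_ij = z_ij / X_j:
  a_RR = 288/720 = 0.40, a_TR = 36/720 = 0.05, a_AR = 288/720 = 0.40
  a_RT = 96/320 = 0.30, a_TT = 48/320 = 0.15, a_AT = 128/320 = 0.40
  a_RA = 252/720 = 0.35, a_TA = 108/720 = 0.15, a_AA = 288/720 = 0.40
I − A =
  [   0.60    -0.30    -0.35]
  [  -0.05     0.85    -0.15]
  [  -0.40    -0.40     0.60]
Cofactors of I−A, C_ij = (−1)^(i+j)·(minor ij) (rows/columns in the sector order above):
  C_11 = (0.85)(0.60) − (-0.15)(-0.40) = 0.4500
  C_12 = −[(-0.05)(0.60) − (-0.15)(-0.40)] = 0.0900
  C_13 = (-0.05)(-0.40) − (0.85)(-0.40) = 0.3600
  C_21 = −[(-0.30)(0.60) − (-0.35)(-0.40)] = 0.3200
  C_22 = (0.60)(0.60) − (-0.35)(-0.40) = 0.2200
  C_23 = −[(0.60)(-0.40) − (-0.30)(-0.40)] = 0.3600
  C_31 = (-0.30)(-0.15) − (-0.35)(0.85) = 0.3425
  C_32 = −[(0.60)(-0.15) − (-0.35)(-0.05)] = 0.1075
  C_33 = (0.60)(0.85) − (-0.30)(-0.05) = 0.4950
det(I−A) = Σ_j (I−A)_1j·C_1j = (0.60)(0.4500) + (-0.30)(0.0900) + (-0.35)(0.3600) = 0.1170
adj(I−A) = Cᵀ =
  [ 0.4500   0.3200   0.3425]
  [ 0.0900   0.2200   0.1075]
  [ 0.3600   0.3600   0.4950]
(I − A)⁻¹ = adj(I−A) / det(I−A) ≈
  [   3.8462     2.7350     2.9274]
  [   0.7692     1.8803     0.9188]
  [   3.0769     3.0769     4.2308]
x = (I − A)⁻¹ d = adj(I−A)·d / det(I−A), with det(I−A) = 0.1170:
  x_R = (0.4500·60 + 0.3200·180 + 0.3425·150) / 0.1170 = 135.975 / 0.1170 ≈ 1162.18
  x_T = (0.0900·60 + 0.2200·180 + 0.1075·150) / 0.1170 = 61.125 / 0.1170 ≈ 522.44
  x_A = (0.3600·60 + 0.3600·180 + 0.4950·150) / 0.1170 = 160.65 / 0.1170 ≈ 1373.08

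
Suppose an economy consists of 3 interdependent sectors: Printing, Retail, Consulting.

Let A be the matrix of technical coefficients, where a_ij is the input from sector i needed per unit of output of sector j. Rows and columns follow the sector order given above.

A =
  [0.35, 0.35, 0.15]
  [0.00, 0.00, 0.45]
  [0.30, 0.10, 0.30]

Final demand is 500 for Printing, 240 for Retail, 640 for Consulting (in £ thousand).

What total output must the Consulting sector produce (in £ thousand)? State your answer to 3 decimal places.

I − A =
  [   0.65    -0.35    -0.15]
  [   0.00     1.00    -0.45]
  [  -0.30    -0.10     0.70]
Cofactors of I−A, C_ij = (−1)^(i+j)·(minor ij) (rows/columns in the sector order above):
  C_11 = (1.00)(0.70) − (-0.45)(-0.10) = 0.6550
  C_12 = −[(0.00)(0.70) − (-0.45)(-0.30)] = 0.1350
  C_13 = (0.00)(-0.10) − (1.00)(-0.30) = 0.3000
  C_21 = −[(-0.35)(0.70) − (-0.15)(-0.10)] = 0.2600
  C_22 = (0.65)(0.70) − (-0.15)(-0.30) = 0.4100
  C_23 = −[(0.65)(-0.10) − (-0.35)(-0.30)] = 0.1700
  C_31 = (-0.35)(-0.45) − (-0.15)(1.00) = 0.3075
  C_32 = −[(0.65)(-0.45) − (-0.15)(0.00)] = 0.2925
  C_33 = (0.65)(1.00) − (-0.35)(0.00) = 0.6500
det(I−A) = Σ_j (I−A)_1j·C_1j = (0.65)(0.6550) + (-0.35)(0.1350) + (-0.15)(0.3000) = 0.3335
adj(I−A) = Cᵀ =
  [ 0.6550   0.2600   0.3075]
  [ 0.1350   0.4100   0.2925]
  [ 0.3000   0.1700   0.6500]
(I − A)⁻¹ = adj(I−A) / det(I−A) ≈
  [   1.9640     0.7796     0.9220]
  [   0.4048     1.2294     0.8771]
  [   0.8996     0.5097     1.9490]
x = (I − A)⁻¹ d = adj(I−A)·d / det(I−A), with det(I−A) = 0.3335:
  x_P = (0.6550·500 + 0.2600·240 + 0.3075·640) / 0.3335 = 586.70 / 0.3335 ≈ 1759.220
  x_R = (0.1350·500 + 0.4100·240 + 0.2925·640) / 0.3335 = 353.10 / 0.3335 ≈ 1058.771
  x_C = (0.3000·500 + 0.1700·240 + 0.6500·640) / 0.3335 = 606.80 / 0.3335 ≈ 1819.490

x_C = 1819.490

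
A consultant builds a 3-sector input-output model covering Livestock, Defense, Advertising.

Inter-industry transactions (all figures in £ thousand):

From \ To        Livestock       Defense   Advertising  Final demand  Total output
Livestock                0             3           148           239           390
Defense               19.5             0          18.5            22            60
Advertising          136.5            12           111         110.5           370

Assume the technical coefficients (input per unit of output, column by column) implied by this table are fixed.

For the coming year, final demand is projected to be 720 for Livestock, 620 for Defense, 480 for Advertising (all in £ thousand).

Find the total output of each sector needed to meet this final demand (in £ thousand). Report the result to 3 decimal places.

Technical coefficients a_ij = z_ij / X_j:
  a_11 = 0/390 = 0.00, a_21 = 19.5/390 = 0.05, a_31 = 136.5/390 = 0.35
  a_12 = 3/60 = 0.05, a_22 = 0/60 = 0.00, a_32 = 12/60 = 0.20
  a_13 = 148/370 = 0.40, a_23 = 18.5/370 = 0.05, a_33 = 111/370 = 0.30
I − A =
  [   1.00    -0.05    -0.40]
  [  -0.05     1.00    -0.05]
  [  -0.35    -0.20     0.70]
Cofactors of I−A, C_ij = (−1)^(i+j)·(minor ij) (rows/columns in the sector order above):
  C_11 = (1.00)(0.70) − (-0.05)(-0.20) = 0.6900
  C_12 = −[(-0.05)(0.70) − (-0.05)(-0.35)] = 0.0525
  C_13 = (-0.05)(-0.20) − (1.00)(-0.35) = 0.3600
  C_21 = −[(-0.05)(0.70) − (-0.40)(-0.20)] = 0.1150
  C_22 = (1.00)(0.70) − (-0.40)(-0.35) = 0.5600
  C_23 = −[(1.00)(-0.20) − (-0.05)(-0.35)] = 0.2175
  C_31 = (-0.05)(-0.05) − (-0.40)(1.00) = 0.4025
  C_32 = −[(1.00)(-0.05) − (-0.40)(-0.05)] = 0.0700
  C_33 = (1.00)(1.00) − (-0.05)(-0.05) = 0.9975
det(I−A) = Σ_j (I−A)_1j·C_1j = (1.00)(0.6900) + (-0.05)(0.0525) + (-0.40)(0.3600) = 0.543375
adj(I−A) = Cᵀ =
  [ 0.6900   0.1150   0.4025]
  [ 0.0525   0.5600   0.0700]
  [ 0.3600   0.2175   0.9975]
(I − A)⁻¹ = adj(I−A) / det(I−A) ≈
  [   1.2698     0.2116     0.7407]
  [   0.0966     1.0306     0.1288]
  [   0.6625     0.4003     1.8357]
x = (I − A)⁻¹ d = adj(I−A)·d / det(I−A), with det(I−A) = 0.543375:
  x_1 = (0.6900·720 + 0.1150·620 + 0.4025·480) / 0.543375 = 761.30 / 0.543375 ≈ 1401.058
  x_2 = (0.0525·720 + 0.5600·620 + 0.0700·480) / 0.543375 = 418.60 / 0.543375 ≈ 770.370
  x_3 = (0.3600·720 + 0.2175·620 + 0.9975·480) / 0.543375 = 872.85 / 0.543375 ≈ 1606.349

x_1 = 1401.058, x_2 = 770.370, x_3 = 1606.349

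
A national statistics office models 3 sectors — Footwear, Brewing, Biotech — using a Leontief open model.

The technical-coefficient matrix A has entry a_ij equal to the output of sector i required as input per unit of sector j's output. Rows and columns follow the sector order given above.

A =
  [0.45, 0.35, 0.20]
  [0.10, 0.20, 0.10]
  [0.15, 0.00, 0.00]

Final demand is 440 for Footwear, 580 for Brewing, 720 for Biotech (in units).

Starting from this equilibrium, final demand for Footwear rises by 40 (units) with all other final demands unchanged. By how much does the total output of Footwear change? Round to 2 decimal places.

Δx_1 = 85.16

I − A =
  [   0.55    -0.35    -0.20]
  [  -0.10     0.80    -0.10]
  [  -0.15     0.00     1.00]
Cofactors of I−A, C_ij = (−1)^(i+j)·(minor ij) (rows/columns in the sector order above):
  C_11 = (0.80)(1.00) − (-0.10)(0.00) = 0.8000
  C_12 = −[(-0.10)(1.00) − (-0.10)(-0.15)] = 0.1150
  C_13 = (-0.10)(0.00) − (0.80)(-0.15) = 0.1200
  C_21 = −[(-0.35)(1.00) − (-0.20)(0.00)] = 0.3500
  C_22 = (0.55)(1.00) − (-0.20)(-0.15) = 0.5200
  C_23 = −[(0.55)(0.00) − (-0.35)(-0.15)] = 0.0525
  C_31 = (-0.35)(-0.10) − (-0.20)(0.80) = 0.1950
  C_32 = −[(0.55)(-0.10) − (-0.20)(-0.10)] = 0.0750
  C_33 = (0.55)(0.80) − (-0.35)(-0.10) = 0.4050
det(I−A) = Σ_j (I−A)_1j·C_1j = (0.55)(0.8000) + (-0.35)(0.1150) + (-0.20)(0.1200) = 0.37575
adj(I−A) = Cᵀ =
  [ 0.8000   0.3500   0.1950]
  [ 0.1150   0.5200   0.0750]
  [ 0.1200   0.0525   0.4050]
(I − A)⁻¹ = adj(I−A) / det(I−A) ≈
  [   2.1291     0.9315     0.5190]
  [   0.3061     1.3839     0.1996]
  [   0.3194     0.1397     1.0778]
Δx = (I − A)⁻¹ Δd with Δd having +40 in the Footwear component and 0 elsewhere.
So Δx_1 = L_11 · (+40), where L_11 = adj(I−A)_11 / det(I−A) = 0.8000 / 0.37575.
Δx_1 = 0.8000 × (+40) / 0.37575 = 32.00 / 0.37575 ≈ 85.16.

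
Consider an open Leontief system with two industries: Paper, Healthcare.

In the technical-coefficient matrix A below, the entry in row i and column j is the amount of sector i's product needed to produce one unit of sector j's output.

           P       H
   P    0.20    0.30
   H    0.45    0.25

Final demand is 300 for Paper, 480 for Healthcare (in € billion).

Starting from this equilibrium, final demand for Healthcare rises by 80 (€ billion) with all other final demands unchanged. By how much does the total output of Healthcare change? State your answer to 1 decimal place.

Δx_H = 137.6

I − A =
  [   0.80    -0.30]
  [  -0.45     0.75]
det(I−A) = (0.80)(0.75) − (-0.30)(-0.45) = 0.4650
adj(I−A) = [[0.75, 0.30], [0.45, 0.80]]
(I − A)⁻¹ = adj(I−A) / det(I−A) ≈
  [   1.6129     0.6452]
  [   0.9677     1.7204]
Δx = (I − A)⁻¹ Δd with Δd having +80 in the Healthcare component and 0 elsewhere.
So Δx_H = L_HH · (+80), where L_HH = adj(I−A)_HH / det(I−A) = 0.80 / 0.4650.
Δx_H = 0.80 × (+80) / 0.4650 = 64.00 / 0.4650 ≈ 137.6.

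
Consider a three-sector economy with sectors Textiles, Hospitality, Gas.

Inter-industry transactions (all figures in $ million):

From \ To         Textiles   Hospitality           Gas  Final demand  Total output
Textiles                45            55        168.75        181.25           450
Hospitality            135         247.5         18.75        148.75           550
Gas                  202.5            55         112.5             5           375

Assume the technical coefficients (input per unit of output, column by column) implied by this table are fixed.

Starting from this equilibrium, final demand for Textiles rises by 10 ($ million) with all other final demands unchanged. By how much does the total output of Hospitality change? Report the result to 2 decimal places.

Δx_2 = 11.99

Technical coefficients a_ij = z_ij / X_j:
  a_11 = 45/450 = 0.10, a_21 = 135/450 = 0.30, a_31 = 202.5/450 = 0.45
  a_12 = 55/550 = 0.10, a_22 = 247.5/550 = 0.45, a_32 = 55/550 = 0.10
  a_13 = 168.75/375 = 0.45, a_23 = 18.75/375 = 0.05, a_33 = 112.5/375 = 0.30
I − A =
  [   0.90    -0.10    -0.45]
  [  -0.30     0.55    -0.05]
  [  -0.45    -0.10     0.70]
Cofactors of I−A, C_ij = (−1)^(i+j)·(minor ij) (rows/columns in the sector order above):
  C_11 = (0.55)(0.70) − (-0.05)(-0.10) = 0.3800
  C_12 = −[(-0.30)(0.70) − (-0.05)(-0.45)] = 0.2325
  C_13 = (-0.30)(-0.10) − (0.55)(-0.45) = 0.2775
  C_21 = −[(-0.10)(0.70) − (-0.45)(-0.10)] = 0.1150
  C_22 = (0.90)(0.70) − (-0.45)(-0.45) = 0.4275
  C_23 = −[(0.90)(-0.10) − (-0.10)(-0.45)] = 0.1350
  C_31 = (-0.10)(-0.05) − (-0.45)(0.55) = 0.2525
  C_32 = −[(0.90)(-0.05) − (-0.45)(-0.30)] = 0.1800
  C_33 = (0.90)(0.55) − (-0.10)(-0.30) = 0.4650
det(I−A) = Σ_j (I−A)_1j·C_1j = (0.90)(0.3800) + (-0.10)(0.2325) + (-0.45)(0.2775) = 0.193875
adj(I−A) = Cᵀ =
  [ 0.3800   0.1150   0.2525]
  [ 0.2325   0.4275   0.1800]
  [ 0.2775   0.1350   0.4650]
(I − A)⁻¹ = adj(I−A) / det(I−A) ≈
  [   1.9600     0.5932     1.3024]
  [   1.1992     2.2050     0.9284]
  [   1.4313     0.6963     2.3985]
Δx = (I − A)⁻¹ Δd with Δd having +10 in the Textiles component and 0 elsewhere.
So Δx_2 = L_21 · (+10), where L_21 = adj(I−A)_21 / det(I−A) = 0.2325 / 0.193875.
Δx_2 = 0.2325 × (+10) / 0.193875 = 2.325 / 0.193875 ≈ 11.99.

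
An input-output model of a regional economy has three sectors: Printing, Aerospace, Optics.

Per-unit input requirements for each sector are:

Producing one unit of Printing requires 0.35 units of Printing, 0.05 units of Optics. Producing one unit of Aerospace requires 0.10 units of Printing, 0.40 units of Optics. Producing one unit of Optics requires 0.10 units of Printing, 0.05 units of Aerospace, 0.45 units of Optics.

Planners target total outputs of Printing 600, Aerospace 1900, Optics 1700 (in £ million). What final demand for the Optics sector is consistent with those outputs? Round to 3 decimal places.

d_O = 145.000

I − A =
  [   0.65    -0.10    -0.10]
  [   0.00     1.00    -0.05]
  [  -0.05    -0.40     0.55]
d = (I − A) x:
  d_P = (+0.65)·600 + (-0.10)·1900 + (-0.10)·1700 = 30.000
  d_A = (+0.00)·600 + (+1.00)·1900 + (-0.05)·1700 = 1815.000
  d_O = (-0.05)·600 + (-0.40)·1900 + (+0.55)·1700 = 145.000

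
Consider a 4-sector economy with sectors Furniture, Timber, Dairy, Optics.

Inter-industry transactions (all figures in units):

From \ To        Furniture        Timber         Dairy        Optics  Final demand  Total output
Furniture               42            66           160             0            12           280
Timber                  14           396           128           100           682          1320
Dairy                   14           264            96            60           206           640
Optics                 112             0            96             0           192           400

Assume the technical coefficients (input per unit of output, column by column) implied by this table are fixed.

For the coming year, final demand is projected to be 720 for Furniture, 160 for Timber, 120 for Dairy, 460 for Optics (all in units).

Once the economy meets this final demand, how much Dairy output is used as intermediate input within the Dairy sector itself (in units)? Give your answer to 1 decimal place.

z_33 = 84.9

Technical coefficients a_ij = z_ij / X_j:
  a_11 = 42/280 = 0.15, a_21 = 14/280 = 0.05, a_31 = 14/280 = 0.05, a_41 = 112/280 = 0.40
  a_12 = 66/1320 = 0.05, a_22 = 396/1320 = 0.30, a_32 = 264/1320 = 0.20, a_42 = 0/1320 = 0.00
  a_13 = 160/640 = 0.25, a_23 = 128/640 = 0.20, a_33 = 96/640 = 0.15, a_43 = 96/640 = 0.15
  a_14 = 0/400 = 0.00, a_24 = 100/400 = 0.25, a_34 = 60/400 = 0.15, a_44 = 0/400 = 0.00
I − A =
  [   0.85    -0.05    -0.25     0.00]
  [  -0.05     0.70    -0.20    -0.25]
  [  -0.05    -0.20     0.85    -0.15]
  [  -0.40     0.00    -0.15     1.00]
Compute the cofactors C_ij = (−1)^(i+j)·(3×3 minor ij) of I−A; the adjugate is their transpose:
adj(I−A) = Cᵀ =
  [ 0.531750   0.091375   0.186875   0.050875]
  [ 0.150250   0.675875   0.239375   0.204875]
  [ 0.107000   0.175500   0.587500   0.132000]
  [ 0.228750   0.062875   0.162875   0.457875]
det(I−A) = Σ_j (I−A)_1j·C_1j = (0.85)(0.531750) + (-0.05)(0.150250) + (-0.25)(0.107000) + (0.00)(0.228750) = 0.417725
(I − A)⁻¹ = adj(I−A) / det(I−A) ≈
  [   1.2730     0.2187     0.4474     0.1218]
  [   0.3597     1.6180     0.5730     0.4905]
  [   0.2561     0.4201     1.4064     0.3160]
  [   0.5476     0.1505     0.3899     1.0961]
First solve x = (I − A)⁻¹ d = adj(I−A)·d / det(I−A); in particular x_3 = (0.107000·720 + 0.175500·160 + 0.587500·120 + 0.132000·460) / 0.417725 = 236.34 / 0.417725 ≈ 565.779.
Intermediate flow from 3 to 3: z_33 = a_33 · x_3 = 0.15 × 236.34 / 0.417725 = 35.451 / 0.417725 ≈ 84.9.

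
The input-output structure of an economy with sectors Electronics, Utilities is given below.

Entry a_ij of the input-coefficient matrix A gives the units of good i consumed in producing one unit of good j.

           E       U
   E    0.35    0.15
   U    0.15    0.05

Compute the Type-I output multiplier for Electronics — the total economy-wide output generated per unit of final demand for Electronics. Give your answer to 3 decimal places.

m_E = 1.849

I − A =
  [   0.65    -0.15]
  [  -0.15     0.95]
det(I−A) = (0.65)(0.95) − (-0.15)(-0.15) = 0.5950
adj(I−A) = [[0.95, 0.15], [0.15, 0.65]]
(I − A)⁻¹ = adj(I−A) / det(I−A) ≈
  [   1.5966     0.2521]
  [   0.2521     1.0924]
The output multiplier for sector j is the column-j sum of the Leontief inverse (I − A)⁻¹ = adj(I−A) / det(I−A).
Column E of adj(I−A): (0.95, 0.15); det(I−A) = 0.5950.
m_E = (0.95 + 0.15) / 0.5950 = 1.10 / 0.5950 ≈ 1.849.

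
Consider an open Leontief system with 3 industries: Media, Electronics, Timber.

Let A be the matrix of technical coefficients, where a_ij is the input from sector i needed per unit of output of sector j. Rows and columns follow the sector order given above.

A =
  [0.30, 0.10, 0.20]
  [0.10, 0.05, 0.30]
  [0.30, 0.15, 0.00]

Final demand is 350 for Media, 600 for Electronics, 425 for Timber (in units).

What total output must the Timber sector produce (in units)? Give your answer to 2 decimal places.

I − A =
  [   0.70    -0.10    -0.20]
  [  -0.10     0.95    -0.30]
  [  -0.30    -0.15     1.00]
Cofactors of I−A, C_ij = (−1)^(i+j)·(minor ij) (rows/columns in the sector order above):
  C_11 = (0.95)(1.00) − (-0.30)(-0.15) = 0.9050
  C_12 = −[(-0.10)(1.00) − (-0.30)(-0.30)] = 0.1900
  C_13 = (-0.10)(-0.15) − (0.95)(-0.30) = 0.3000
  C_21 = −[(-0.10)(1.00) − (-0.20)(-0.15)] = 0.1300
  C_22 = (0.70)(1.00) − (-0.20)(-0.30) = 0.6400
  C_23 = −[(0.70)(-0.15) − (-0.10)(-0.30)] = 0.1350
  C_31 = (-0.10)(-0.30) − (-0.20)(0.95) = 0.2200
  C_32 = −[(0.70)(-0.30) − (-0.20)(-0.10)] = 0.2300
  C_33 = (0.70)(0.95) − (-0.10)(-0.10) = 0.6550
det(I−A) = Σ_j (I−A)_1j·C_1j = (0.70)(0.9050) + (-0.10)(0.1900) + (-0.20)(0.3000) = 0.5545
adj(I−A) = Cᵀ =
  [ 0.9050   0.1300   0.2200]
  [ 0.1900   0.6400   0.2300]
  [ 0.3000   0.1350   0.6550]
(I − A)⁻¹ = adj(I−A) / det(I−A) ≈
  [   1.6321     0.2344     0.3968]
  [   0.3427     1.1542     0.4148]
  [   0.5410     0.2435     1.1812]
x = (I − A)⁻¹ d = adj(I−A)·d / det(I−A), with det(I−A) = 0.5545:
  x_1 = (0.9050·350 + 0.1300·600 + 0.2200·425) / 0.5545 = 488.25 / 0.5545 ≈ 880.52
  x_2 = (0.1900·350 + 0.6400·600 + 0.2300·425) / 0.5545 = 548.25 / 0.5545 ≈ 988.73
  x_3 = (0.3000·350 + 0.1350·600 + 0.6550·425) / 0.5545 = 464.375 / 0.5545 ≈ 837.47

x_3 = 837.47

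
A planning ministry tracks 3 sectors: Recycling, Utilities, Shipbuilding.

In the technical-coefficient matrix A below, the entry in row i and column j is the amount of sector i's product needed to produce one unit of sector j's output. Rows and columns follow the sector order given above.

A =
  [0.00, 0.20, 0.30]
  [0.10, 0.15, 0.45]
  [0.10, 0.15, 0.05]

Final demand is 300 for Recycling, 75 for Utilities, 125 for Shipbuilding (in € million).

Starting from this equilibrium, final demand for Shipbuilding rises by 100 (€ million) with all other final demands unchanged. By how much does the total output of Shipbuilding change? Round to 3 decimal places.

Δx_3 = 121.701

I − A =
  [   1.00    -0.20    -0.30]
  [  -0.10     0.85    -0.45]
  [  -0.10    -0.15     0.95]
Cofactors of I−A, C_ij = (−1)^(i+j)·(minor ij) (rows/columns in the sector order above):
  C_11 = (0.85)(0.95) − (-0.45)(-0.15) = 0.7400
  C_12 = −[(-0.10)(0.95) − (-0.45)(-0.10)] = 0.1400
  C_13 = (-0.10)(-0.15) − (0.85)(-0.10) = 0.1000
  C_21 = −[(-0.20)(0.95) − (-0.30)(-0.15)] = 0.2350
  C_22 = (1.00)(0.95) − (-0.30)(-0.10) = 0.9200
  C_23 = −[(1.00)(-0.15) − (-0.20)(-0.10)] = 0.1700
  C_31 = (-0.20)(-0.45) − (-0.30)(0.85) = 0.3450
  C_32 = −[(1.00)(-0.45) − (-0.30)(-0.10)] = 0.4800
  C_33 = (1.00)(0.85) − (-0.20)(-0.10) = 0.8300
det(I−A) = Σ_j (I−A)_1j·C_1j = (1.00)(0.7400) + (-0.20)(0.1400) + (-0.30)(0.1000) = 0.6820
adj(I−A) = Cᵀ =
  [ 0.7400   0.2350   0.3450]
  [ 0.1400   0.9200   0.4800]
  [ 0.1000   0.1700   0.8300]
(I − A)⁻¹ = adj(I−A) / det(I−A) ≈
  [   1.0850     0.3446     0.5059]
  [   0.2053     1.3490     0.7038]
  [   0.1466     0.2493     1.2170]
Δx = (I − A)⁻¹ Δd with Δd having +100 in the Shipbuilding component and 0 elsewhere.
So Δx_3 = L_33 · (+100), where L_33 = adj(I−A)_33 / det(I−A) = 0.8300 / 0.6820.
Δx_3 = 0.8300 × (+100) / 0.6820 = 83.00 / 0.6820 ≈ 121.701.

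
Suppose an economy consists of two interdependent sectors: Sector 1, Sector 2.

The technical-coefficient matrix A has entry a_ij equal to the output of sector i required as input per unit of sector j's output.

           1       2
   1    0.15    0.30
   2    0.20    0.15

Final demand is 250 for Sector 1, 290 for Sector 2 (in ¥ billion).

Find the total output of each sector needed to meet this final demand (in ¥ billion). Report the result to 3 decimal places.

I − A =
  [   0.85    -0.30]
  [  -0.20     0.85]
det(I−A) = (0.85)(0.85) − (-0.30)(-0.20) = 0.6625
adj(I−A) = [[0.85, 0.30], [0.20, 0.85]]
(I − A)⁻¹ = adj(I−A) / det(I−A) ≈
  [   1.2830     0.4528]
  [   0.3019     1.2830]
x = (I − A)⁻¹ d = adj(I−A)·d / det(I−A), with det(I−A) = 0.6625:
  x_1 = (0.85·250 + 0.30·290) / 0.6625 = 299.50 / 0.6625 ≈ 452.075
  x_2 = (0.20·250 + 0.85·290) / 0.6625 = 296.50 / 0.6625 ≈ 447.547

x_1 = 452.075, x_2 = 447.547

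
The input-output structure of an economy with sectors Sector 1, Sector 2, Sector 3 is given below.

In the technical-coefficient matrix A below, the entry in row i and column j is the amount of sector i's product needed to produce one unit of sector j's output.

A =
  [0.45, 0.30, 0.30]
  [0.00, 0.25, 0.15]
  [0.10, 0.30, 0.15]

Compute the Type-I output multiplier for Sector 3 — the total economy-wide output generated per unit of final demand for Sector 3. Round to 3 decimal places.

m_3 = 2.560

I − A =
  [   0.55    -0.30    -0.30]
  [   0.00     0.75    -0.15]
  [  -0.10    -0.30     0.85]
Cofactors of I−A, C_ij = (−1)^(i+j)·(minor ij) (rows/columns in the sector order above):
  C_11 = (0.75)(0.85) − (-0.15)(-0.30) = 0.5925
  C_12 = −[(0.00)(0.85) − (-0.15)(-0.10)] = 0.0150
  C_13 = (0.00)(-0.30) − (0.75)(-0.10) = 0.0750
  C_21 = −[(-0.30)(0.85) − (-0.30)(-0.30)] = 0.3450
  C_22 = (0.55)(0.85) − (-0.30)(-0.10) = 0.4375
  C_23 = −[(0.55)(-0.30) − (-0.30)(-0.10)] = 0.1950
  C_31 = (-0.30)(-0.15) − (-0.30)(0.75) = 0.2700
  C_32 = −[(0.55)(-0.15) − (-0.30)(0.00)] = 0.0825
  C_33 = (0.55)(0.75) − (-0.30)(0.00) = 0.4125
det(I−A) = Σ_j (I−A)_1j·C_1j = (0.55)(0.5925) + (-0.30)(0.0150) + (-0.30)(0.0750) = 0.298875
adj(I−A) = Cᵀ =
  [ 0.5925   0.3450   0.2700]
  [ 0.0150   0.4375   0.0825]
  [ 0.0750   0.1950   0.4125]
(I − A)⁻¹ = adj(I−A) / det(I−A) ≈
  [   1.9824     1.1543     0.9034]
  [   0.0502     1.4638     0.2760]
  [   0.2509     0.6524     1.3802]
The output multiplier for sector j is the column-j sum of the Leontief inverse (I − A)⁻¹ = adj(I−A) / det(I−A).
Column 3 of adj(I−A): (0.2700, 0.0825, 0.4125); det(I−A) = 0.298875.
m_3 = (0.2700 + 0.0825 + 0.4125) / 0.298875 = 0.765 / 0.298875 ≈ 2.560.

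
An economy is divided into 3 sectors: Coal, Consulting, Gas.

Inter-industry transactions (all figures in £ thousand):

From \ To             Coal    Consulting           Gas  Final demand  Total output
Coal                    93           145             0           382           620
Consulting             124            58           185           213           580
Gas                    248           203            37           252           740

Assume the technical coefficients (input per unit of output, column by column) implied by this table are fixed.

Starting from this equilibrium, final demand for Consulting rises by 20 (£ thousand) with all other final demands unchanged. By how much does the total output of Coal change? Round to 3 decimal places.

Technical coefficients a_ij = z_ij / X_j:
  a_11 = 93/620 = 0.15, a_21 = 124/620 = 0.20, a_31 = 248/620 = 0.40
  a_12 = 145/580 = 0.25, a_22 = 58/580 = 0.10, a_32 = 203/580 = 0.35
  a_13 = 0/740 = 0.00, a_23 = 185/740 = 0.25, a_33 = 37/740 = 0.05
I − A =
  [   0.85    -0.25     0.00]
  [  -0.20     0.90    -0.25]
  [  -0.40    -0.35     0.95]
Cofactors of I−A, C_ij = (−1)^(i+j)·(minor ij) (rows/columns in the sector order above):
  C_11 = (0.90)(0.95) − (-0.25)(-0.35) = 0.7675
  C_12 = −[(-0.20)(0.95) − (-0.25)(-0.40)] = 0.2900
  C_13 = (-0.20)(-0.35) − (0.90)(-0.40) = 0.4300
  C_21 = −[(-0.25)(0.95) − (0.00)(-0.35)] = 0.2375
  C_22 = (0.85)(0.95) − (0.00)(-0.40) = 0.8075
  C_23 = −[(0.85)(-0.35) − (-0.25)(-0.40)] = 0.3975
  C_31 = (-0.25)(-0.25) − (0.00)(0.90) = 0.0625
  C_32 = −[(0.85)(-0.25) − (0.00)(-0.20)] = 0.2125
  C_33 = (0.85)(0.90) − (-0.25)(-0.20) = 0.7150
det(I−A) = Σ_j (I−A)_1j·C_1j = (0.85)(0.7675) + (-0.25)(0.2900) + (0.00)(0.4300) = 0.579875
adj(I−A) = Cᵀ =
  [ 0.7675   0.2375   0.0625]
  [ 0.2900   0.8075   0.2125]
  [ 0.4300   0.3975   0.7150]
(I − A)⁻¹ = adj(I−A) / det(I−A) ≈
  [   1.3236     0.4096     0.1078]
  [   0.5001     1.3925     0.3665]
  [   0.7415     0.6855     1.2330]
Δx = (I − A)⁻¹ Δd with Δd having +20 in the Consulting component and 0 elsewhere.
So Δx_1 = L_12 · (+20), where L_12 = adj(I−A)_12 / det(I−A) = 0.2375 / 0.579875.
Δx_1 = 0.2375 × (+20) / 0.579875 = 4.75 / 0.579875 ≈ 8.191.

Δx_1 = 8.191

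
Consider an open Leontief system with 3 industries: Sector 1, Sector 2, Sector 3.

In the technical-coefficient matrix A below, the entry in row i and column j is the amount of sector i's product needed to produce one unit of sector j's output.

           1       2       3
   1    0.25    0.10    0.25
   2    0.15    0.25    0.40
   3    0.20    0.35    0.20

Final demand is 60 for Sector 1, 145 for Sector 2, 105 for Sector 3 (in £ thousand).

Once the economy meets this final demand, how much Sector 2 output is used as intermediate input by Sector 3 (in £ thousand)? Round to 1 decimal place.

z_23 = 161.2

I − A =
  [   0.75    -0.10    -0.25]
  [  -0.15     0.75    -0.40]
  [  -0.20    -0.35     0.80]
Cofactors of I−A, C_ij = (−1)^(i+j)·(minor ij) (rows/columns in the sector order above):
  C_11 = (0.75)(0.80) − (-0.40)(-0.35) = 0.4600
  C_12 = −[(-0.15)(0.80) − (-0.40)(-0.20)] = 0.2000
  C_13 = (-0.15)(-0.35) − (0.75)(-0.20) = 0.2025
  C_21 = −[(-0.10)(0.80) − (-0.25)(-0.35)] = 0.1675
  C_22 = (0.75)(0.80) − (-0.25)(-0.20) = 0.5500
  C_23 = −[(0.75)(-0.35) − (-0.10)(-0.20)] = 0.2825
  C_31 = (-0.10)(-0.40) − (-0.25)(0.75) = 0.2275
  C_32 = −[(0.75)(-0.40) − (-0.25)(-0.15)] = 0.3375
  C_33 = (0.75)(0.75) − (-0.10)(-0.15) = 0.5475
det(I−A) = Σ_j (I−A)_1j·C_1j = (0.75)(0.4600) + (-0.10)(0.2000) + (-0.25)(0.2025) = 0.274375
adj(I−A) = Cᵀ =
  [ 0.4600   0.1675   0.2275]
  [ 0.2000   0.5500   0.3375]
  [ 0.2025   0.2825   0.5475]
(I − A)⁻¹ = adj(I−A) / det(I−A) ≈
  [   1.6765     0.6105     0.8292]
  [   0.7289     2.0046     1.2301]
  [   0.7380     1.0296     1.9954]
First solve x = (I − A)⁻¹ d = adj(I−A)·d / det(I−A); in particular x_3 = (0.2025·60 + 0.2825·145 + 0.5475·105) / 0.274375 = 110.60 / 0.274375 ≈ 403.098.
Intermediate flow from 2 to 3: z_23 = a_23 · x_3 = 0.40 × 110.60 / 0.274375 = 44.24 / 0.274375 ≈ 161.2.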